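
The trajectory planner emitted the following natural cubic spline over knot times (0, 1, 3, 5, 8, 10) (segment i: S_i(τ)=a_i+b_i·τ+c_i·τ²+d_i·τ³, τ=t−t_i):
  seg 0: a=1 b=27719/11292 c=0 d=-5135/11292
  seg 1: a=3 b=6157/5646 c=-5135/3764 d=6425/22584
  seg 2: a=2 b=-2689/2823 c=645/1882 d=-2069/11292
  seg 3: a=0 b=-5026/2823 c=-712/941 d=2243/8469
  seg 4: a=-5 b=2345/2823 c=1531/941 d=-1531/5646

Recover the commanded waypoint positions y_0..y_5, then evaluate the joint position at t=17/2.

y_0=1 y_1=3 y_2=2 y_3=0 y_4=-5 y_5=1
S(17/2) = -63413/15056

y_0 = S_0(0) = a_0 = 1
y_1 = S_1(0) = a_1 = 3
y_2 = S_2(0) = a_2 = 2
y_3 = S_3(0) = a_3 = 0
y_4 = S_4(0) = a_4 = -5
y_5 = S_4(2) = 1
t_q=17/2 is in segment 4 (τ=1/2); S_4(τ)=-63413/15056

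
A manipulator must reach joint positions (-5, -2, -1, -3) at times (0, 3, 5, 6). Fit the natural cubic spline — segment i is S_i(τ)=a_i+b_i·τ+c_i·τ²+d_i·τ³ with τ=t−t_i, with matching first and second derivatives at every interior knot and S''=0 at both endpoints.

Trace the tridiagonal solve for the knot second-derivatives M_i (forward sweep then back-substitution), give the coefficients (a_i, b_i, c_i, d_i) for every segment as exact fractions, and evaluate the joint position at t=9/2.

  seg 0: a=-5 b=25/28 c=0 d=1/84
  seg 1: a=-2 b=17/14 c=3/28 d=-13/56
  seg 2: a=-1 b=-8/7 c=-9/7 d=3/7
S(9/2) = -323/448

Δ: Δ0=1, Δ1=1/2, Δ2=-2
row 1: diag=10, rhs=-3; c'=1/5, d'=-3/10
row 2: denom=6−2·1/5=28/5; d'=(-15−2·-3/10)/(28/5)=-18/7
back: M2=-18/7
back: M1=-3/10−1/5·-18/7=3/14
M: M0=0, M1=3/14, M2=-18/7, M3=0
seg 0: a=-5, c=M0/2=0, d=(M1−M0)/(6·3)=1/84, b=Δ0−h0·(2M0+M1)/6=25/28
seg 1: a=-2, c=M1/2=3/28, d=(M2−M1)/(6·2)=-13/56, b=Δ1−h1·(2M1+M2)/6=17/14
seg 2: a=-1, c=M2/2=-9/7, d=(M3−M2)/(6·1)=3/7, b=Δ2−h2·(2M2+M3)/6=-8/7
t_q=9/2 → seg 1, τ=3/2; S=-2+17/14·τ+3/28·τ²+-13/56·τ³=-323/448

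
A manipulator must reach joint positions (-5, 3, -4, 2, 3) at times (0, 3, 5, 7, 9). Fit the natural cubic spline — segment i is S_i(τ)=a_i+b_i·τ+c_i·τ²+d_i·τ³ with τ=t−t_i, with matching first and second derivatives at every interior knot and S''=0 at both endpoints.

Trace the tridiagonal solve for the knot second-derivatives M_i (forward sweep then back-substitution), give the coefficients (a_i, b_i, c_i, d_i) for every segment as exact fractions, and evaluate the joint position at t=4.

Δ: Δ0=8/3, Δ1=-7/2, Δ2=3, Δ3=1/2
row 1: diag=10, rhs=-37; c'=1/5, d'=-37/10
row 2: denom=8−2·1/5=38/5; d'=(39−2·-37/10)/(38/5)=116/19
row 3: denom=8−2·5/19=142/19; d'=(-15−2·116/19)/(142/19)=-517/142
back: M3=-517/142
back: M2=116/19−5/19·-517/142=1003/142
back: M1=-37/10−1/5·1003/142=-363/71
M: M0=0, M1=-363/71, M2=1003/142, M3=-517/142, M4=0
seg 0: a=-5, c=M0/2=0, d=(M1−M0)/(6·3)=-121/426, b=Δ0−h0·(2M0+M1)/6=2225/426
seg 1: a=3, c=M1/2=-363/142, d=(M2−M1)/(6·2)=1729/1704, b=Δ1−h1·(2M1+M2)/6=-521/213
seg 2: a=-4, c=M2/2=1003/284, d=(M3−M2)/(6·2)=-190/213, b=Δ2−h2·(2M2+M3)/6=-211/426
seg 3: a=2, c=M3/2=-517/284, d=(M4−M3)/(6·2)=517/1704, b=Δ3−h3·(2M3+M4)/6=1247/426
t_q=4 → seg 1, τ=1; S=3+-521/213·τ+-363/142·τ²+1729/1704·τ³=-561/568

  seg 0: a=-5 b=2225/426 c=0 d=-121/426
  seg 1: a=3 b=-521/213 c=-363/142 d=1729/1704
  seg 2: a=-4 b=-211/426 c=1003/284 d=-190/213
  seg 3: a=2 b=1247/426 c=-517/284 d=517/1704
S(4) = -561/568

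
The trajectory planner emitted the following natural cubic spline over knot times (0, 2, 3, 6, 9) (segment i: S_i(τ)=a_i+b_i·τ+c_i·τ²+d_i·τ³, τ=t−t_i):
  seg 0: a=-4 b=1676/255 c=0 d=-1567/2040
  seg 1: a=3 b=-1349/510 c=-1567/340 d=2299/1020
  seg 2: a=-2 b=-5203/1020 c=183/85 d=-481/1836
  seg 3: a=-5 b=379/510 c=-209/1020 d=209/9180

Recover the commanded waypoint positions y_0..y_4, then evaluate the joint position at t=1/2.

y_0 = S_0(0) = a_0 = -4
y_1 = S_1(0) = a_1 = 3
y_2 = S_2(0) = a_2 = -2
y_3 = S_3(0) = a_3 = -5
y_4 = S_3(3) = -4
t_q=1/2 is in segment 0 (τ=1/2); S_0(τ)=-881/1088

y_0=-4 y_1=3 y_2=-2 y_3=-5 y_4=-4
S(1/2) = -881/1088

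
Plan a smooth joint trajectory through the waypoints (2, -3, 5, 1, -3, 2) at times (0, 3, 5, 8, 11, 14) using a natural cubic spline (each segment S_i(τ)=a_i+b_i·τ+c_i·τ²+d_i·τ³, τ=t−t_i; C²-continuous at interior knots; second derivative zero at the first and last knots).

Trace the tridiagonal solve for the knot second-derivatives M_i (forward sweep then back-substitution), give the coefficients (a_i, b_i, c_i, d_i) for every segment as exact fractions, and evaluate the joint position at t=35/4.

  seg 0: a=2 b=-626/165 c=0 d=13/55
  seg 1: a=-3 b=427/165 c=117/55 d=-469/660
  seg 2: a=5 b=424/165 c=-47/22 d=827/2970
  seg 3: a=1 b=-901/330 c=61/165 d=19/594
  seg 4: a=-3 b=58/165 c=217/330 d=-217/2970
S(35/4) = -5817/7040

Δ: Δ0=-5/3, Δ1=4, Δ2=-4/3, Δ3=-4/3, Δ4=5/3
row 1: diag=10, rhs=34; c'=1/5, d'=17/5
row 2: denom=10−2·1/5=48/5; d'=(-32−2·17/5)/(48/5)=-97/24
row 3: denom=12−3·5/16=177/16; d'=(0−3·-97/24)/(177/16)=194/177
row 4: denom=12−3·16/59=660/59; d'=(18−3·194/177)/(660/59)=217/165
back: M4=217/165
back: M3=194/177−16/59·217/165=122/165
back: M2=-97/24−5/16·122/165=-47/11
back: M1=17/5−1/5·-47/11=234/55
M: M0=0, M1=234/55, M2=-47/11, M3=122/165, M4=217/165, M5=0
seg 0: a=2, c=M0/2=0, d=(M1−M0)/(6·3)=13/55, b=Δ0−h0·(2M0+M1)/6=-626/165
seg 1: a=-3, c=M1/2=117/55, d=(M2−M1)/(6·2)=-469/660, b=Δ1−h1·(2M1+M2)/6=427/165
seg 2: a=5, c=M2/2=-47/22, d=(M3−M2)/(6·3)=827/2970, b=Δ2−h2·(2M2+M3)/6=424/165
seg 3: a=1, c=M3/2=61/165, d=(M4−M3)/(6·3)=19/594, b=Δ3−h3·(2M3+M4)/6=-901/330
seg 4: a=-3, c=M4/2=217/330, d=(M5−M4)/(6·3)=-217/2970, b=Δ4−h4·(2M4+M5)/6=58/165
t_q=35/4 → seg 3, τ=3/4; S=1+-901/330·τ+61/165·τ²+19/594·τ³=-5817/7040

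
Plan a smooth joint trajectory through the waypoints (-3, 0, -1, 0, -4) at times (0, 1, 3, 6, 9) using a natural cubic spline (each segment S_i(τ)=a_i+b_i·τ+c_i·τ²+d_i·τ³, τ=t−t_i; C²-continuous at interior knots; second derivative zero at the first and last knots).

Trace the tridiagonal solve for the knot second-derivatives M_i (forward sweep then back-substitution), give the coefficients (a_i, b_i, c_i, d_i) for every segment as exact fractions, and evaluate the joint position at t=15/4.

  seg 0: a=-3 b=1515/412 c=0 d=-279/412
  seg 1: a=0 b=339/206 c=-837/412 d=395/824
  seg 2: a=-1 b=-75/103 c=87/103 d=-455/2781
  seg 3: a=0 b=-8/103 c=-194/309 d=194/2781
S(15/4) = -7515/6592

Δ: Δ0=3, Δ1=-1/2, Δ2=1/3, Δ3=-4/3
row 1: diag=6, rhs=-21; c'=1/3, d'=-7/2
row 2: denom=10−2·1/3=28/3; d'=(5−2·-7/2)/(28/3)=9/7
row 3: denom=12−3·9/28=309/28; d'=(-10−3·9/7)/(309/28)=-388/309
back: M3=-388/309
back: M2=9/7−9/28·-388/309=174/103
back: M1=-7/2−1/3·174/103=-837/206
M: M0=0, M1=-837/206, M2=174/103, M3=-388/309, M4=0
seg 0: a=-3, c=M0/2=0, d=(M1−M0)/(6·1)=-279/412, b=Δ0−h0·(2M0+M1)/6=1515/412
seg 1: a=0, c=M1/2=-837/412, d=(M2−M1)/(6·2)=395/824, b=Δ1−h1·(2M1+M2)/6=339/206
seg 2: a=-1, c=M2/2=87/103, d=(M3−M2)/(6·3)=-455/2781, b=Δ2−h2·(2M2+M3)/6=-75/103
seg 3: a=0, c=M3/2=-194/309, d=(M4−M3)/(6·3)=194/2781, b=Δ3−h3·(2M3+M4)/6=-8/103
t_q=15/4 → seg 2, τ=3/4; S=-1+-75/103·τ+87/103·τ²+-455/2781·τ³=-7515/6592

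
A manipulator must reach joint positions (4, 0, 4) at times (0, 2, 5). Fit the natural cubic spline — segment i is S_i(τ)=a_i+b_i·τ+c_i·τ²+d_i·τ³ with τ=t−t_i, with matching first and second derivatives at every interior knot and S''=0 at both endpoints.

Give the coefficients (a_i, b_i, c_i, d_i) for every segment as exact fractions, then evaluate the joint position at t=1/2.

  seg 0: a=4 b=-8/3 c=0 d=1/6
  seg 1: a=0 b=-2/3 c=1 d=-1/9
S(1/2) = 43/16

Δ: Δ0=-2, Δ1=4/3
row 1: diag=10, rhs=20; c'=3/10, d'=2
back: M1=2
M: M0=0, M1=2, M2=0
seg 0: a=4, c=M0/2=0, d=(M1−M0)/(6·2)=1/6, b=Δ0−h0·(2M0+M1)/6=-8/3
seg 1: a=0, c=M1/2=1, d=(M2−M1)/(6·3)=-1/9, b=Δ1−h1·(2M1+M2)/6=-2/3
t_q=1/2 → seg 0, τ=1/2; S=4+-8/3·τ+0·τ²+1/6·τ³=43/16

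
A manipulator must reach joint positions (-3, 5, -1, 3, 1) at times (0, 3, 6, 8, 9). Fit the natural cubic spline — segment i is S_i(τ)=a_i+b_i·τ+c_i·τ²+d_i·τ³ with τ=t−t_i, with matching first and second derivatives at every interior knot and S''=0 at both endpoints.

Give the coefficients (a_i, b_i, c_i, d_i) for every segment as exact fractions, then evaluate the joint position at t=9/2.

Δ: Δ0=8/3, Δ1=-2, Δ2=2, Δ3=-2
row 1: diag=12, rhs=-28; c'=1/4, d'=-7/3
row 2: denom=10−3·1/4=37/4; d'=(24−3·-7/3)/(37/4)=124/37
row 3: denom=6−2·8/37=206/37; d'=(-24−2·124/37)/(206/37)=-568/103
back: M3=-568/103
back: M2=124/37−8/37·-568/103=468/103
back: M1=-7/3−1/4·468/103=-1072/309
M: M0=0, M1=-1072/309, M2=468/103, M3=-568/103, M4=0
seg 0: a=-3, c=M0/2=0, d=(M1−M0)/(6·3)=-536/2781, b=Δ0−h0·(2M0+M1)/6=1360/309
seg 1: a=5, c=M1/2=-536/309, d=(M2−M1)/(6·3)=1238/2781, b=Δ1−h1·(2M1+M2)/6=-248/309
seg 2: a=-1, c=M2/2=234/103, d=(M3−M2)/(6·2)=-259/309, b=Δ2−h2·(2M2+M3)/6=250/309
seg 3: a=3, c=M3/2=-284/103, d=(M4−M3)/(6·1)=284/309, b=Δ3−h3·(2M3+M4)/6=-50/309
t_q=9/2 → seg 1, τ=3/2; S=5+-248/309·τ+-536/309·τ²+1238/2781·τ³=575/412

  seg 0: a=-3 b=1360/309 c=0 d=-536/2781
  seg 1: a=5 b=-248/309 c=-536/309 d=1238/2781
  seg 2: a=-1 b=250/309 c=234/103 d=-259/309
  seg 3: a=3 b=-50/309 c=-284/103 d=284/309
S(9/2) = 575/412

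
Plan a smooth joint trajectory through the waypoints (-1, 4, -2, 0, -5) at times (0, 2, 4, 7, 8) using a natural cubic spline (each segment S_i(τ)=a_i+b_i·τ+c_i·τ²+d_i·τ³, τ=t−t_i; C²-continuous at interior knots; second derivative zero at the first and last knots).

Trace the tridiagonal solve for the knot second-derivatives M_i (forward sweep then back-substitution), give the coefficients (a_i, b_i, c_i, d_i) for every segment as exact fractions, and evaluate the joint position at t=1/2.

  seg 0: a=-1 b=6919/1608 c=0 d=-2899/6432
  seg 1: a=4 b=-889/804 c=-2899/1072 d=5651/6432
  seg 2: a=-2 b=-2219/1608 c=172/67 d=-3031/4824
  seg 3: a=0 b=-2365/804 c=-1655/536 d=1655/1608
S(1/2) = 18783/17152

Δ: Δ0=5/2, Δ1=-3, Δ2=2/3, Δ3=-5
row 1: diag=8, rhs=-33; c'=1/4, d'=-33/8
row 2: denom=10−2·1/4=19/2; d'=(22−2·-33/8)/(19/2)=121/38
row 3: denom=8−3·6/19=134/19; d'=(-34−3·121/38)/(134/19)=-1655/268
back: M3=-1655/268
back: M2=121/38−6/19·-1655/268=344/67
back: M1=-33/8−1/4·344/67=-2899/536
M: M0=0, M1=-2899/536, M2=344/67, M3=-1655/268, M4=0
seg 0: a=-1, c=M0/2=0, d=(M1−M0)/(6·2)=-2899/6432, b=Δ0−h0·(2M0+M1)/6=6919/1608
seg 1: a=4, c=M1/2=-2899/1072, d=(M2−M1)/(6·2)=5651/6432, b=Δ1−h1·(2M1+M2)/6=-889/804
seg 2: a=-2, c=M2/2=172/67, d=(M3−M2)/(6·3)=-3031/4824, b=Δ2−h2·(2M2+M3)/6=-2219/1608
seg 3: a=0, c=M3/2=-1655/536, d=(M4−M3)/(6·1)=1655/1608, b=Δ3−h3·(2M3+M4)/6=-2365/804
t_q=1/2 → seg 0, τ=1/2; S=-1+6919/1608·τ+0·τ²+-2899/6432·τ³=18783/17152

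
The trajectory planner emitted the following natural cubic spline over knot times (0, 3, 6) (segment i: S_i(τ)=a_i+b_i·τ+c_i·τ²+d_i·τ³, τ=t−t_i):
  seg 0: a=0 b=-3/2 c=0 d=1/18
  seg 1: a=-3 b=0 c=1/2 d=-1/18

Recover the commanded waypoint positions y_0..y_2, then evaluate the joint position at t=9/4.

y_0=0 y_1=-3 y_2=0
S(9/4) = -351/128

y_0 = S_0(0) = a_0 = 0
y_1 = S_1(0) = a_1 = -3
y_2 = S_1(3) = 0
t_q=9/4 is in segment 0 (τ=9/4); S_0(τ)=-351/128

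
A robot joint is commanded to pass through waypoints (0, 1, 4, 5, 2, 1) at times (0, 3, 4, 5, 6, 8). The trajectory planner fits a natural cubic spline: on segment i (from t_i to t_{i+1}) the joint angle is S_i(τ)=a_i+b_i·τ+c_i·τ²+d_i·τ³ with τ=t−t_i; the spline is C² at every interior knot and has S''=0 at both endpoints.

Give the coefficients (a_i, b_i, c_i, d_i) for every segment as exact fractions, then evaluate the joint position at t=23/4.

  seg 0: a=0 b=-3149/3990 c=0 d=1493/11970
  seg 1: a=1 b=5144/1995 c=1493/1330 d=-2797/3990
  seg 2: a=4 b=2171/798 c=-652/665 d=-2953/3990
  seg 3: a=5 b=-2914/1995 c=-4257/1330 d=947/570
  seg 4: a=2 b=-11483/3990 c=1186/665 d=-593/1995
S(23/4) = 238761/85120

Δ: Δ0=1/3, Δ1=3, Δ2=1, Δ3=-3, Δ4=-1/2
row 1: diag=8, rhs=16; c'=1/8, d'=2
row 2: denom=4−1·1/8=31/8; d'=(-12−1·2)/(31/8)=-112/31
row 3: denom=4−1·8/31=116/31; d'=(-24−1·-112/31)/(116/31)=-158/29
row 4: denom=6−1·31/116=665/116; d'=(15−1·-158/29)/(665/116)=2372/665
back: M4=2372/665
back: M3=-158/29−31/116·2372/665=-4257/665
back: M2=-112/31−8/31·-4257/665=-1304/665
back: M1=2−1/8·-1304/665=1493/665
M: M0=0, M1=1493/665, M2=-1304/665, M3=-4257/665, M4=2372/665, M5=0
seg 0: a=0, c=M0/2=0, d=(M1−M0)/(6·3)=1493/11970, b=Δ0−h0·(2M0+M1)/6=-3149/3990
seg 1: a=1, c=M1/2=1493/1330, d=(M2−M1)/(6·1)=-2797/3990, b=Δ1−h1·(2M1+M2)/6=5144/1995
seg 2: a=4, c=M2/2=-652/665, d=(M3−M2)/(6·1)=-2953/3990, b=Δ2−h2·(2M2+M3)/6=2171/798
seg 3: a=5, c=M3/2=-4257/1330, d=(M4−M3)/(6·1)=947/570, b=Δ3−h3·(2M3+M4)/6=-2914/1995
seg 4: a=2, c=M4/2=1186/665, d=(M5−M4)/(6·2)=-593/1995, b=Δ4−h4·(2M4+M5)/6=-11483/3990
t_q=23/4 → seg 3, τ=3/4; S=5+-2914/1995·τ+-4257/1330·τ²+947/570·τ³=238761/85120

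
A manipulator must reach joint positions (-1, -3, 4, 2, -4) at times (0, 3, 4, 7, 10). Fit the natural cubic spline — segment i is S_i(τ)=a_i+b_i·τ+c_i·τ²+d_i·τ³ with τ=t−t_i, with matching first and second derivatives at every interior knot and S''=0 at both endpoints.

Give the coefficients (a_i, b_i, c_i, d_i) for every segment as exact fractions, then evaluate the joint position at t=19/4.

  seg 0: a=-1 b=-907/228 c=0 d=755/2052
  seg 1: a=-3 b=679/114 c=755/228 d=-517/228
  seg 2: a=4 b=439/76 c=-199/57 d=919/2052
  seg 3: a=2 b=-117/38 c=41/76 d=-41/684
S(19/4) = 31895/4864

Δ: Δ0=-2/3, Δ1=7, Δ2=-2/3, Δ3=-2
row 1: diag=8, rhs=46; c'=1/8, d'=23/4
row 2: denom=8−1·1/8=63/8; d'=(-46−1·23/4)/(63/8)=-46/7
row 3: denom=12−3·8/21=76/7; d'=(-8−3·-46/7)/(76/7)=41/38
back: M3=41/38
back: M2=-46/7−8/21·41/38=-398/57
back: M1=23/4−1/8·-398/57=755/114
M: M0=0, M1=755/114, M2=-398/57, M3=41/38, M4=0
seg 0: a=-1, c=M0/2=0, d=(M1−M0)/(6·3)=755/2052, b=Δ0−h0·(2M0+M1)/6=-907/228
seg 1: a=-3, c=M1/2=755/228, d=(M2−M1)/(6·1)=-517/228, b=Δ1−h1·(2M1+M2)/6=679/114
seg 2: a=4, c=M2/2=-199/57, d=(M3−M2)/(6·3)=919/2052, b=Δ2−h2·(2M2+M3)/6=439/76
seg 3: a=2, c=M3/2=41/76, d=(M4−M3)/(6·3)=-41/684, b=Δ3−h3·(2M3+M4)/6=-117/38
t_q=19/4 → seg 2, τ=3/4; S=4+439/76·τ+-199/57·τ²+919/2052·τ³=31895/4864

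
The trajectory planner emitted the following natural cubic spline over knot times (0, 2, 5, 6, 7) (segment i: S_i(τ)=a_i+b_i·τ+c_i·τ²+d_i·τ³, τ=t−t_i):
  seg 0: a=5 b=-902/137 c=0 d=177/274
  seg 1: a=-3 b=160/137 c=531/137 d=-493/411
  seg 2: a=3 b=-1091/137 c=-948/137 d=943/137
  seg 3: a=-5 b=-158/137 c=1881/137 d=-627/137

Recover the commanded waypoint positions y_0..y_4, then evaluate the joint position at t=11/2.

y_0=5 y_1=-3 y_2=3 y_3=-5 y_4=3
S(11/2) = -2029/1096

y_0 = S_0(0) = a_0 = 5
y_1 = S_1(0) = a_1 = -3
y_2 = S_2(0) = a_2 = 3
y_3 = S_3(0) = a_3 = -5
y_4 = S_3(1) = 3
t_q=11/2 is in segment 2 (τ=1/2); S_2(τ)=-2029/1096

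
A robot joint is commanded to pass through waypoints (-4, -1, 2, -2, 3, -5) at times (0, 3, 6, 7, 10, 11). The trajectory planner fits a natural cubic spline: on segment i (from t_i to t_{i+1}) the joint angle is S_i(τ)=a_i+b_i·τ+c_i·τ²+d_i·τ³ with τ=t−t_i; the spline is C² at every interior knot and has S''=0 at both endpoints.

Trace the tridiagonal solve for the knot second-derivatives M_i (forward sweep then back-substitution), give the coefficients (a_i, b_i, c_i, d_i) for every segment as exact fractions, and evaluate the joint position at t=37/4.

  seg 0: a=-4 b=515/1563 c=0 d=1048/14067
  seg 1: a=-1 b=3659/1563 c=1048/1563 d=-5240/14067
  seg 2: a=2 b=-5773/1563 c=-4192/1563 d=3713/1563
  seg 3: a=-2 b=-1006/521 c=6947/1563 d=-15218/14067
  seg 4: a=3 b=-2330/521 c=-2757/521 d=919/521
S(37/4) = 63919/16672

Δ: Δ0=1, Δ1=1, Δ2=-4, Δ3=5/3, Δ4=-8
row 1: diag=12, rhs=0; c'=1/4, d'=0
row 2: denom=8−3·1/4=29/4; d'=(-30−3·0)/(29/4)=-120/29
row 3: denom=8−1·4/29=228/29; d'=(34−1·-120/29)/(228/29)=553/114
row 4: denom=8−3·29/76=521/76; d'=(-58−3·553/114)/(521/76)=-5514/521
back: M4=-5514/521
back: M3=553/114−29/76·-5514/521=13894/1563
back: M2=-120/29−4/29·13894/1563=-8384/1563
back: M1=0−1/4·-8384/1563=2096/1563
M: M0=0, M1=2096/1563, M2=-8384/1563, M3=13894/1563, M4=-5514/521, M5=0
seg 0: a=-4, c=M0/2=0, d=(M1−M0)/(6·3)=1048/14067, b=Δ0−h0·(2M0+M1)/6=515/1563
seg 1: a=-1, c=M1/2=1048/1563, d=(M2−M1)/(6·3)=-5240/14067, b=Δ1−h1·(2M1+M2)/6=3659/1563
seg 2: a=2, c=M2/2=-4192/1563, d=(M3−M2)/(6·1)=3713/1563, b=Δ2−h2·(2M2+M3)/6=-5773/1563
seg 3: a=-2, c=M3/2=6947/1563, d=(M4−M3)/(6·3)=-15218/14067, b=Δ3−h3·(2M3+M4)/6=-1006/521
seg 4: a=3, c=M4/2=-2757/521, d=(M5−M4)/(6·1)=919/521, b=Δ4−h4·(2M4+M5)/6=-2330/521
t_q=37/4 → seg 3, τ=9/4; S=-2+-1006/521·τ+6947/1563·τ²+-15218/14067·τ³=63919/16672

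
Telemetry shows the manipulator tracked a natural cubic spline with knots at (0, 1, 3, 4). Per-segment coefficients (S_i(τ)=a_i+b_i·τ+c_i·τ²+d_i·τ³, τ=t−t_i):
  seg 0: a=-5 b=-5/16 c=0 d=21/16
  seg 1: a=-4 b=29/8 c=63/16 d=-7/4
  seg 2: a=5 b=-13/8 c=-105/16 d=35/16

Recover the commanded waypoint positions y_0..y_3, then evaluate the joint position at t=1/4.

y_0 = S_0(0) = a_0 = -5
y_1 = S_1(0) = a_1 = -4
y_2 = S_2(0) = a_2 = 5
y_3 = S_2(1) = -1
t_q=1/4 is in segment 0 (τ=1/4); S_0(τ)=-5179/1024

y_0=-5 y_1=-4 y_2=5 y_3=-1
S(1/4) = -5179/1024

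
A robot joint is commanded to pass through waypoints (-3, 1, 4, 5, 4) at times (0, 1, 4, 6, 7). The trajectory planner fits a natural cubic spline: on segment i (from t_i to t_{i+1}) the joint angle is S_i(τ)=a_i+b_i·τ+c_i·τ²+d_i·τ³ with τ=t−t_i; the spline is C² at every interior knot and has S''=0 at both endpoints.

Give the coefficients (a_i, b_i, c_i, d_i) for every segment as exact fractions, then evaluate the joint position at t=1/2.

  seg 0: a=-3 b=872/197 c=0 d=-84/197
  seg 1: a=1 b=620/197 c=-252/197 d=37/197
  seg 2: a=4 b=107/197 c=81/197 d=-341/1576
  seg 3: a=5 b=-161/394 c=-699/788 d=233/788
S(1/2) = -331/394

Δ: Δ0=4, Δ1=1, Δ2=1/2, Δ3=-1
row 1: diag=8, rhs=-18; c'=3/8, d'=-9/4
row 2: denom=10−3·3/8=71/8; d'=(-3−3·-9/4)/(71/8)=30/71
row 3: denom=6−2·16/71=394/71; d'=(-9−2·30/71)/(394/71)=-699/394
back: M3=-699/394
back: M2=30/71−16/71·-699/394=162/197
back: M1=-9/4−3/8·162/197=-504/197
M: M0=0, M1=-504/197, M2=162/197, M3=-699/394, M4=0
seg 0: a=-3, c=M0/2=0, d=(M1−M0)/(6·1)=-84/197, b=Δ0−h0·(2M0+M1)/6=872/197
seg 1: a=1, c=M1/2=-252/197, d=(M2−M1)/(6·3)=37/197, b=Δ1−h1·(2M1+M2)/6=620/197
seg 2: a=4, c=M2/2=81/197, d=(M3−M2)/(6·2)=-341/1576, b=Δ2−h2·(2M2+M3)/6=107/197
seg 3: a=5, c=M3/2=-699/788, d=(M4−M3)/(6·1)=233/788, b=Δ3−h3·(2M3+M4)/6=-161/394
t_q=1/2 → seg 0, τ=1/2; S=-3+872/197·τ+0·τ²+-84/197·τ³=-331/394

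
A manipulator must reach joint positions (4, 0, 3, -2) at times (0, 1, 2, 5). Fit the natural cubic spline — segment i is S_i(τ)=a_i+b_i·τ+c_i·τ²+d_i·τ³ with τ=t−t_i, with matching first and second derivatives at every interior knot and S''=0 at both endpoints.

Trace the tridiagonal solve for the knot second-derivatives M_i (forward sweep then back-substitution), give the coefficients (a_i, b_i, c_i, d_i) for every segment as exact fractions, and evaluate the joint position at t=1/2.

Δ: Δ0=-4, Δ1=3, Δ2=-5/3
row 1: diag=4, rhs=42; c'=1/4, d'=21/2
row 2: denom=8−1·1/4=31/4; d'=(-28−1·21/2)/(31/4)=-154/31
back: M2=-154/31
back: M1=21/2−1/4·-154/31=364/31
M: M0=0, M1=364/31, M2=-154/31, M3=0
seg 0: a=4, c=M0/2=0, d=(M1−M0)/(6·1)=182/93, b=Δ0−h0·(2M0+M1)/6=-554/93
seg 1: a=0, c=M1/2=182/31, d=(M2−M1)/(6·1)=-259/93, b=Δ1−h1·(2M1+M2)/6=-8/93
seg 2: a=3, c=M2/2=-77/31, d=(M3−M2)/(6·3)=77/279, b=Δ2−h2·(2M2+M3)/6=307/93
t_q=1/2 → seg 0, τ=1/2; S=4+-554/93·τ+0·τ²+182/93·τ³=157/124

  seg 0: a=4 b=-554/93 c=0 d=182/93
  seg 1: a=0 b=-8/93 c=182/31 d=-259/93
  seg 2: a=3 b=307/93 c=-77/31 d=77/279
S(1/2) = 157/124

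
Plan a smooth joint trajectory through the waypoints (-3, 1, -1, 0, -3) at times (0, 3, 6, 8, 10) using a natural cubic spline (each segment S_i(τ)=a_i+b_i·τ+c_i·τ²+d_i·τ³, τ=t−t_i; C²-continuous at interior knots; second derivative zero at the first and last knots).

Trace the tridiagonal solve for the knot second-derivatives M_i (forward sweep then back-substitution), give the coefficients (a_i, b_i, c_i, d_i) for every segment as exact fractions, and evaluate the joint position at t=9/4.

  seg 0: a=-3 b=212/105 c=0 d=-8/105
  seg 1: a=1 b=-4/105 c=-24/35 d=10/63
  seg 2: a=-1 b=2/15 c=26/35 d=-47/168
  seg 3: a=0 b=-53/210 c=-131/140 d=131/840
S(9/4) = 27/40

Δ: Δ0=4/3, Δ1=-2/3, Δ2=1/2, Δ3=-3/2
row 1: diag=12, rhs=-12; c'=1/4, d'=-1
row 2: denom=10−3·1/4=37/4; d'=(7−3·-1)/(37/4)=40/37
row 3: denom=8−2·8/37=280/37; d'=(-12−2·40/37)/(280/37)=-131/70
back: M3=-131/70
back: M2=40/37−8/37·-131/70=52/35
back: M1=-1−1/4·52/35=-48/35
M: M0=0, M1=-48/35, M2=52/35, M3=-131/70, M4=0
seg 0: a=-3, c=M0/2=0, d=(M1−M0)/(6·3)=-8/105, b=Δ0−h0·(2M0+M1)/6=212/105
seg 1: a=1, c=M1/2=-24/35, d=(M2−M1)/(6·3)=10/63, b=Δ1−h1·(2M1+M2)/6=-4/105
seg 2: a=-1, c=M2/2=26/35, d=(M3−M2)/(6·2)=-47/168, b=Δ2−h2·(2M2+M3)/6=2/15
seg 3: a=0, c=M3/2=-131/140, d=(M4−M3)/(6·2)=131/840, b=Δ3−h3·(2M3+M4)/6=-53/210
t_q=9/4 → seg 0, τ=9/4; S=-3+212/105·τ+0·τ²+-8/105·τ³=27/40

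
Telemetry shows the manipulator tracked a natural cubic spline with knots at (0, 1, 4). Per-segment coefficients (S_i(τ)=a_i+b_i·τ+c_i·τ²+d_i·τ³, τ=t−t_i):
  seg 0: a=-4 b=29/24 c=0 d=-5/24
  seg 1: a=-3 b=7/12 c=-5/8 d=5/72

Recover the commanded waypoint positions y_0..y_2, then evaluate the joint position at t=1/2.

y_0 = S_0(0) = a_0 = -4
y_1 = S_1(0) = a_1 = -3
y_2 = S_1(3) = -5
t_q=1/2 is in segment 0 (τ=1/2); S_0(τ)=-219/64

y_0=-4 y_1=-3 y_2=-5
S(1/2) = -219/64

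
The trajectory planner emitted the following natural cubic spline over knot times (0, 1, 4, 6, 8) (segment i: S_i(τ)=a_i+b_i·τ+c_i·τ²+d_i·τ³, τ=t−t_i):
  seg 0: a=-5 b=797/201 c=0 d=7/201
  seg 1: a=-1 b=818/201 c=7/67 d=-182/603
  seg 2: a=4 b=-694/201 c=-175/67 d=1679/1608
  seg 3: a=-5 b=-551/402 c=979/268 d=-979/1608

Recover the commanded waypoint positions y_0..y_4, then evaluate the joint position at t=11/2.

y_0=-5 y_1=-1 y_2=4 y_3=-5 y_4=2
S(11/2) = -15145/4288

y_0 = S_0(0) = a_0 = -5
y_1 = S_1(0) = a_1 = -1
y_2 = S_2(0) = a_2 = 4
y_3 = S_3(0) = a_3 = -5
y_4 = S_3(2) = 2
t_q=11/2 is in segment 2 (τ=3/2); S_2(τ)=-15145/4288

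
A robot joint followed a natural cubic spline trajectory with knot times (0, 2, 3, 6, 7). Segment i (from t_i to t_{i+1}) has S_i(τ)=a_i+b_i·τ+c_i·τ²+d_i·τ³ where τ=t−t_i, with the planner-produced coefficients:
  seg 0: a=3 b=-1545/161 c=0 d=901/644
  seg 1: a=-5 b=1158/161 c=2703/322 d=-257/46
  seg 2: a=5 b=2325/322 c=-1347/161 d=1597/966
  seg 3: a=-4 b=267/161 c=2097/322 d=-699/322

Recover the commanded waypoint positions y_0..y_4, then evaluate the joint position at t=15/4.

y_0 = S_0(0) = a_0 = 3
y_1 = S_1(0) = a_1 = -5
y_2 = S_2(0) = a_2 = 5
y_3 = S_3(0) = a_3 = -4
y_4 = S_3(1) = 2
t_q=15/4 is in segment 2 (τ=3/4); S_2(τ)=132029/20608

y_0=3 y_1=-5 y_2=5 y_3=-4 y_4=2
S(15/4) = 132029/20608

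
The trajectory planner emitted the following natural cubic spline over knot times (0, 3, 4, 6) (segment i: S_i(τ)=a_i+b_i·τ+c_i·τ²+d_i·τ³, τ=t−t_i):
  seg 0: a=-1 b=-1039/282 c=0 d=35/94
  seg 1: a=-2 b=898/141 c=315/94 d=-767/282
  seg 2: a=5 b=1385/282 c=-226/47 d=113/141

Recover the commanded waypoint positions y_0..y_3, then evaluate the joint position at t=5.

y_0=-1 y_1=-2 y_2=5 y_3=2
S(5) = 555/94

y_0 = S_0(0) = a_0 = -1
y_1 = S_1(0) = a_1 = -2
y_2 = S_2(0) = a_2 = 5
y_3 = S_2(2) = 2
t_q=5 is in segment 2 (τ=1); S_2(τ)=555/94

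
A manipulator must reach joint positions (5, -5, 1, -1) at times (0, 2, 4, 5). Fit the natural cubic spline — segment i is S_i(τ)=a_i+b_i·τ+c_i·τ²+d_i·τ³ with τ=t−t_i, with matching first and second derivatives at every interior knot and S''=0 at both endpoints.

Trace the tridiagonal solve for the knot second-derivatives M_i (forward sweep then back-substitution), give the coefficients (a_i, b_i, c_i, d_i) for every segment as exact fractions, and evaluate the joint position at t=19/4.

Δ: Δ0=-5, Δ1=3, Δ2=-2
row 1: diag=8, rhs=48; c'=1/4, d'=6
row 2: denom=6−2·1/4=11/2; d'=(-30−2·6)/(11/2)=-84/11
back: M2=-84/11
back: M1=6−1/4·-84/11=87/11
M: M0=0, M1=87/11, M2=-84/11, M3=0
seg 0: a=5, c=M0/2=0, d=(M1−M0)/(6·2)=29/44, b=Δ0−h0·(2M0+M1)/6=-84/11
seg 1: a=-5, c=M1/2=87/22, d=(M2−M1)/(6·2)=-57/44, b=Δ1−h1·(2M1+M2)/6=3/11
seg 2: a=1, c=M2/2=-42/11, d=(M3−M2)/(6·1)=14/11, b=Δ2−h2·(2M2+M3)/6=6/11
t_q=19/4 → seg 2, τ=3/4; S=1+6/11·τ+-42/11·τ²+14/11·τ³=-71/352

  seg 0: a=5 b=-84/11 c=0 d=29/44
  seg 1: a=-5 b=3/11 c=87/22 d=-57/44
  seg 2: a=1 b=6/11 c=-42/11 d=14/11
S(19/4) = -71/352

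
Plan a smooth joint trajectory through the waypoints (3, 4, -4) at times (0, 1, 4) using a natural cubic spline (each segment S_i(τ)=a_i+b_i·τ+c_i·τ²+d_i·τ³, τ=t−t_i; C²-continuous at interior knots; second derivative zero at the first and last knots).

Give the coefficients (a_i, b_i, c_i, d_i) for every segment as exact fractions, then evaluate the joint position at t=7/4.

Δ: Δ0=1, Δ1=-8/3
row 1: diag=8, rhs=-22; c'=3/8, d'=-11/4
back: M1=-11/4
M: M0=0, M1=-11/4, M2=0
seg 0: a=3, c=M0/2=0, d=(M1−M0)/(6·1)=-11/24, b=Δ0−h0·(2M0+M1)/6=35/24
seg 1: a=4, c=M1/2=-11/8, d=(M2−M1)/(6·3)=11/72, b=Δ1−h1·(2M1+M2)/6=1/12
t_q=7/4 → seg 1, τ=3/4; S=4+1/12·τ+-11/8·τ²+11/72·τ³=1717/512

  seg 0: a=3 b=35/24 c=0 d=-11/24
  seg 1: a=4 b=1/12 c=-11/8 d=11/72
S(7/4) = 1717/512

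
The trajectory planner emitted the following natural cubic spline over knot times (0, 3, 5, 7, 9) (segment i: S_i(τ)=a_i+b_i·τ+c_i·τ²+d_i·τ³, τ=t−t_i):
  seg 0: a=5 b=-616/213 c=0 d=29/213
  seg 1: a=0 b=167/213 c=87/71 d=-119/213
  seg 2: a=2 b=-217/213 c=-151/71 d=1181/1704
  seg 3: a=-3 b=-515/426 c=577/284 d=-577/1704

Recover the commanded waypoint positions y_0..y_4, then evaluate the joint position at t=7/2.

y_0=5 y_1=0 y_2=2 y_3=-3 y_4=0
S(7/2) = 357/568

y_0 = S_0(0) = a_0 = 5
y_1 = S_1(0) = a_1 = 0
y_2 = S_2(0) = a_2 = 2
y_3 = S_3(0) = a_3 = -3
y_4 = S_3(2) = 0
t_q=7/2 is in segment 1 (τ=1/2); S_1(τ)=357/568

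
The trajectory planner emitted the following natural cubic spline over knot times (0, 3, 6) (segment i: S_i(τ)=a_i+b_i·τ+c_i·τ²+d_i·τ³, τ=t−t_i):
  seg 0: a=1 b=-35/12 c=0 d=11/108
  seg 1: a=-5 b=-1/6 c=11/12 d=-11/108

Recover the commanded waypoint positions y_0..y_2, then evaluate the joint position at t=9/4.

y_0 = S_0(0) = a_0 = 1
y_1 = S_1(0) = a_1 = -5
y_2 = S_1(3) = 0
t_q=9/4 is in segment 0 (τ=9/4); S_0(τ)=-1127/256

y_0=1 y_1=-5 y_2=0
S(9/4) = -1127/256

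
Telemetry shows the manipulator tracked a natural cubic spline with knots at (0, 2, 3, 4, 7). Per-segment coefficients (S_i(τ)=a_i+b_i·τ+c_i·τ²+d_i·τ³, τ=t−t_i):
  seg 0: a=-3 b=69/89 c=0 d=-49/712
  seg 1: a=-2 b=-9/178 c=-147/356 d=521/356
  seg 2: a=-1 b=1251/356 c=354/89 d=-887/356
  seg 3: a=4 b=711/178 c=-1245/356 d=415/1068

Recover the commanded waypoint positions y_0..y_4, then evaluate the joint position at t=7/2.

y_0=-3 y_1=-2 y_2=-1 y_3=4 y_4=-5
S(7/2) = 4101/2848

y_0 = S_0(0) = a_0 = -3
y_1 = S_1(0) = a_1 = -2
y_2 = S_2(0) = a_2 = -1
y_3 = S_3(0) = a_3 = 4
y_4 = S_3(3) = -5
t_q=7/2 is in segment 2 (τ=1/2); S_2(τ)=4101/2848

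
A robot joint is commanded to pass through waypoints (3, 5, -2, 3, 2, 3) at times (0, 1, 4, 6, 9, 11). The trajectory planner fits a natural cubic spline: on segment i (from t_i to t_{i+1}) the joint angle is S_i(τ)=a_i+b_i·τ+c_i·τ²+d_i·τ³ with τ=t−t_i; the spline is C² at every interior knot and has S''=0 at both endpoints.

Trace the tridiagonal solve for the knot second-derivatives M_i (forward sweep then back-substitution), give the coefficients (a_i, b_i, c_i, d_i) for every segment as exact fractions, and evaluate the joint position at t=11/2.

Δ: Δ0=2, Δ1=-7/3, Δ2=5/2, Δ3=-1/3, Δ4=1/2
row 1: diag=8, rhs=-26; c'=3/8, d'=-13/4
row 2: denom=10−3·3/8=71/8; d'=(29−3·-13/4)/(71/8)=310/71
row 3: denom=10−2·16/71=678/71; d'=(-17−2·310/71)/(678/71)=-609/226
row 4: denom=10−3·71/226=2047/226; d'=(5−3·-609/226)/(2047/226)=2957/2047
back: M4=2957/2047
back: M3=-609/226−71/226·2957/2047=-6445/2047
back: M2=310/71−16/71·-6445/2047=10390/2047
back: M1=-13/4−3/8·10390/2047=-10549/2047
M: M0=0, M1=-10549/2047, M2=10390/2047, M3=-6445/2047, M4=2957/2047, M5=0
seg 0: a=3, c=M0/2=0, d=(M1−M0)/(6·1)=-10549/12282, b=Δ0−h0·(2M0+M1)/6=35113/12282
seg 1: a=5, c=M1/2=-10549/4094, d=(M2−M1)/(6·3)=20939/36846, b=Δ1−h1·(2M1+M2)/6=1733/6141
seg 2: a=-2, c=M2/2=5195/2047, d=(M3−M2)/(6·2)=-16835/24564, b=Δ2−h2·(2M2+M3)/6=2035/12282
seg 3: a=3, c=M3/2=-6445/4094, d=(M4−M3)/(6·3)=1567/6141, b=Δ3−h3·(2M3+M4)/6=25705/12282
seg 4: a=2, c=M4/2=2957/4094, d=(M5−M4)/(6·2)=-2957/24564, b=Δ4−h4·(2M4+M5)/6=-5687/12282
t_q=11/2 → seg 2, τ=3/2; S=-2+2035/12282·τ+5195/2047·τ²+-16835/24564·τ³=107797/65504

  seg 0: a=3 b=35113/12282 c=0 d=-10549/12282
  seg 1: a=5 b=1733/6141 c=-10549/4094 d=20939/36846
  seg 2: a=-2 b=2035/12282 c=5195/2047 d=-16835/24564
  seg 3: a=3 b=25705/12282 c=-6445/4094 d=1567/6141
  seg 4: a=2 b=-5687/12282 c=2957/4094 d=-2957/24564
S(11/2) = 107797/65504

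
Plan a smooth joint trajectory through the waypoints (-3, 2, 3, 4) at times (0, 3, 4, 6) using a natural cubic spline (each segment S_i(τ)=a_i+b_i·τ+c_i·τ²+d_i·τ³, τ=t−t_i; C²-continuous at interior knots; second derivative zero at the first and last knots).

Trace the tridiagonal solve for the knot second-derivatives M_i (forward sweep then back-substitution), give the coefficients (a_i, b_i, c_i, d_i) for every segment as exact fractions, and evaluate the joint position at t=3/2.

Δ: Δ0=5/3, Δ1=1, Δ2=1/2
row 1: diag=8, rhs=-4; c'=1/8, d'=-1/2
row 2: denom=6−1·1/8=47/8; d'=(-3−1·-1/2)/(47/8)=-20/47
back: M2=-20/47
back: M1=-1/2−1/8·-20/47=-21/47
M: M0=0, M1=-21/47, M2=-20/47, M3=0
seg 0: a=-3, c=M0/2=0, d=(M1−M0)/(6·3)=-7/282, b=Δ0−h0·(2M0+M1)/6=533/282
seg 1: a=2, c=M1/2=-21/94, d=(M2−M1)/(6·1)=1/282, b=Δ1−h1·(2M1+M2)/6=172/141
seg 2: a=3, c=M2/2=-10/47, d=(M3−M2)/(6·2)=5/141, b=Δ2−h2·(2M2+M3)/6=221/282
t_q=3/2 → seg 0, τ=3/2; S=-3+533/282·τ+0·τ²+-7/282·τ³=-187/752

  seg 0: a=-3 b=533/282 c=0 d=-7/282
  seg 1: a=2 b=172/141 c=-21/94 d=1/282
  seg 2: a=3 b=221/282 c=-10/47 d=5/141
S(3/2) = -187/752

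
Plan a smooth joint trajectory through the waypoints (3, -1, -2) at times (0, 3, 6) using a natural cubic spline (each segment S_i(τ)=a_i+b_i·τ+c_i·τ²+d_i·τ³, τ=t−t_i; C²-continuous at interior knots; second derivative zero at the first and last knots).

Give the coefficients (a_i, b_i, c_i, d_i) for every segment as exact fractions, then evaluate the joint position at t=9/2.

Δ: Δ0=-4/3, Δ1=-1/3
row 1: diag=12, rhs=6; c'=1/4, d'=1/2
back: M1=1/2
M: M0=0, M1=1/2, M2=0
seg 0: a=3, c=M0/2=0, d=(M1−M0)/(6·3)=1/36, b=Δ0−h0·(2M0+M1)/6=-19/12
seg 1: a=-1, c=M1/2=1/4, d=(M2−M1)/(6·3)=-1/36, b=Δ1−h1·(2M1+M2)/6=-5/6
t_q=9/2 → seg 1, τ=3/2; S=-1+-5/6·τ+1/4·τ²+-1/36·τ³=-57/32

  seg 0: a=3 b=-19/12 c=0 d=1/36
  seg 1: a=-1 b=-5/6 c=1/4 d=-1/36
S(9/2) = -57/32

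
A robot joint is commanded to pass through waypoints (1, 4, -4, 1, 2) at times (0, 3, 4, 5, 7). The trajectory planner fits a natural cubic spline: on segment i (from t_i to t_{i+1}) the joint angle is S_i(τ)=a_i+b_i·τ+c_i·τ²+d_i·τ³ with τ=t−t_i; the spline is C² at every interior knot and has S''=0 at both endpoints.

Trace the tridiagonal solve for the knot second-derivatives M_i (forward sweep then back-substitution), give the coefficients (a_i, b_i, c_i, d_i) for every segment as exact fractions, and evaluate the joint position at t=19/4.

  seg 0: a=1 b=2093/356 c=0 d=-193/356
  seg 1: a=4 b=-1559/178 c=-1737/356 d=2007/356
  seg 2: a=-4 b=-571/356 c=1071/89 d=-1933/356
  seg 3: a=1 b=1099/178 c=-1515/356 d=505/712
S(19/4) = -16511/22784

Δ: Δ0=1, Δ1=-8, Δ2=5, Δ3=1/2
row 1: diag=8, rhs=-54; c'=1/8, d'=-27/4
row 2: denom=4−1·1/8=31/8; d'=(78−1·-27/4)/(31/8)=678/31
row 3: denom=6−1·8/31=178/31; d'=(-27−1·678/31)/(178/31)=-1515/178
back: M3=-1515/178
back: M2=678/31−8/31·-1515/178=2142/89
back: M1=-27/4−1/8·2142/89=-1737/178
M: M0=0, M1=-1737/178, M2=2142/89, M3=-1515/178, M4=0
seg 0: a=1, c=M0/2=0, d=(M1−M0)/(6·3)=-193/356, b=Δ0−h0·(2M0+M1)/6=2093/356
seg 1: a=4, c=M1/2=-1737/356, d=(M2−M1)/(6·1)=2007/356, b=Δ1−h1·(2M1+M2)/6=-1559/178
seg 2: a=-4, c=M2/2=1071/89, d=(M3−M2)/(6·1)=-1933/356, b=Δ2−h2·(2M2+M3)/6=-571/356
seg 3: a=1, c=M3/2=-1515/356, d=(M4−M3)/(6·2)=505/712, b=Δ3−h3·(2M3+M4)/6=1099/178
t_q=19/4 → seg 2, τ=3/4; S=-4+-571/356·τ+1071/89·τ²+-1933/356·τ³=-16511/22784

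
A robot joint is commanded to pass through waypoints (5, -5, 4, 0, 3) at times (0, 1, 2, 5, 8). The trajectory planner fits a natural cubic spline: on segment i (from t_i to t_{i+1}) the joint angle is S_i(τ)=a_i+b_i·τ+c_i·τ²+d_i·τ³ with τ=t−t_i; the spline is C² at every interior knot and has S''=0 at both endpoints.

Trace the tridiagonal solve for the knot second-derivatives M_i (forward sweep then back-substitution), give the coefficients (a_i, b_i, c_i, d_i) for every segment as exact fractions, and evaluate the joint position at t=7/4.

Δ: Δ0=-10, Δ1=9, Δ2=-4/3, Δ3=1
row 1: diag=4, rhs=114; c'=1/4, d'=57/2
row 2: denom=8−1·1/4=31/4; d'=(-62−1·57/2)/(31/4)=-362/31
row 3: denom=12−3·12/31=336/31; d'=(14−3·-362/31)/(336/31)=95/21
back: M3=95/21
back: M2=-362/31−12/31·95/21=-94/7
back: M1=57/2−1/4·-94/7=223/7
M: M0=0, M1=223/7, M2=-94/7, M3=95/21, M4=0
seg 0: a=5, c=M0/2=0, d=(M1−M0)/(6·1)=223/42, b=Δ0−h0·(2M0+M1)/6=-643/42
seg 1: a=-5, c=M1/2=223/14, d=(M2−M1)/(6·1)=-317/42, b=Δ1−h1·(2M1+M2)/6=13/21
seg 2: a=4, c=M2/2=-47/7, d=(M3−M2)/(6·3)=377/378, b=Δ2−h2·(2M2+M3)/6=59/6
seg 3: a=0, c=M3/2=95/42, d=(M4−M3)/(6·3)=-95/378, b=Δ3−h3·(2M3+M4)/6=-74/21
t_q=7/4 → seg 1, τ=3/4; S=-5+13/21·τ+223/14·τ²+-317/42·τ³=1111/896

  seg 0: a=5 b=-643/42 c=0 d=223/42
  seg 1: a=-5 b=13/21 c=223/14 d=-317/42
  seg 2: a=4 b=59/6 c=-47/7 d=377/378
  seg 3: a=0 b=-74/21 c=95/42 d=-95/378
S(7/4) = 1111/896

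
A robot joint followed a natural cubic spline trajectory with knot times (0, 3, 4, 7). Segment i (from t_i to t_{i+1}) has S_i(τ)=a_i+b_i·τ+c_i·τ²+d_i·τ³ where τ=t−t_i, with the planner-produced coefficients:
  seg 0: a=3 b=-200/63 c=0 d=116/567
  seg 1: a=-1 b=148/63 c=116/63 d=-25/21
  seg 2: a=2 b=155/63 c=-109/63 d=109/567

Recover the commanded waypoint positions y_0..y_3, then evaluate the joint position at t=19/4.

y_0=3 y_1=-1 y_2=2 y_3=-1
S(19/4) = 189/64

y_0 = S_0(0) = a_0 = 3
y_1 = S_1(0) = a_1 = -1
y_2 = S_2(0) = a_2 = 2
y_3 = S_2(3) = -1
t_q=19/4 is in segment 2 (τ=3/4); S_2(τ)=189/64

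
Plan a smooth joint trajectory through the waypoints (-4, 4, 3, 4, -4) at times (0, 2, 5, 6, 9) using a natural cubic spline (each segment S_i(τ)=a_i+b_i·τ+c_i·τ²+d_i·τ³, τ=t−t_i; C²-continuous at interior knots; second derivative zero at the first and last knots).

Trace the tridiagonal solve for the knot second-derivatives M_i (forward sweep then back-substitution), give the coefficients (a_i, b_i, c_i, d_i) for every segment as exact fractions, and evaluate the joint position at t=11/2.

  seg 0: a=-4 b=1432/279 c=0 d=-79/279
  seg 1: a=4 b=484/279 c=-158/93 d=845/2511
  seg 2: a=3 b=175/279 c=371/279 d=-89/93
  seg 3: a=4 b=116/279 c=-430/279 d=430/2511
S(11/2) = 7871/2232

Δ: Δ0=4, Δ1=-1/3, Δ2=1, Δ3=-8/3
row 1: diag=10, rhs=-26; c'=3/10, d'=-13/5
row 2: denom=8−3·3/10=71/10; d'=(8−3·-13/5)/(71/10)=158/71
row 3: denom=8−1·10/71=558/71; d'=(-22−1·158/71)/(558/71)=-860/279
back: M3=-860/279
back: M2=158/71−10/71·-860/279=742/279
back: M1=-13/5−3/10·742/279=-316/93
M: M0=0, M1=-316/93, M2=742/279, M3=-860/279, M4=0
seg 0: a=-4, c=M0/2=0, d=(M1−M0)/(6·2)=-79/279, b=Δ0−h0·(2M0+M1)/6=1432/279
seg 1: a=4, c=M1/2=-158/93, d=(M2−M1)/(6·3)=845/2511, b=Δ1−h1·(2M1+M2)/6=484/279
seg 2: a=3, c=M2/2=371/279, d=(M3−M2)/(6·1)=-89/93, b=Δ2−h2·(2M2+M3)/6=175/279
seg 3: a=4, c=M3/2=-430/279, d=(M4−M3)/(6·3)=430/2511, b=Δ3−h3·(2M3+M4)/6=116/279
t_q=11/2 → seg 2, τ=1/2; S=3+175/279·τ+371/279·τ²+-89/93·τ³=7871/2232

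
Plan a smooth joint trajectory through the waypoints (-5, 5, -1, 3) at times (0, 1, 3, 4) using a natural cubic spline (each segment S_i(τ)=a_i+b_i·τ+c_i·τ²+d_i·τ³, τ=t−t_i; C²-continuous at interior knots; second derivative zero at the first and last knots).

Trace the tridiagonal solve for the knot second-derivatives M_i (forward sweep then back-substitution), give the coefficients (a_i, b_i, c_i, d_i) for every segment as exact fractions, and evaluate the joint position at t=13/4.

Δ: Δ0=10, Δ1=-3, Δ2=4
row 1: diag=6, rhs=-78; c'=1/3, d'=-13
row 2: denom=6−2·1/3=16/3; d'=(42−2·-13)/(16/3)=51/4
back: M2=51/4
back: M1=-13−1/3·51/4=-69/4
M: M0=0, M1=-69/4, M2=51/4, M3=0
seg 0: a=-5, c=M0/2=0, d=(M1−M0)/(6·1)=-23/8, b=Δ0−h0·(2M0+M1)/6=103/8
seg 1: a=5, c=M1/2=-69/8, d=(M2−M1)/(6·2)=5/2, b=Δ1−h1·(2M1+M2)/6=17/4
seg 2: a=-1, c=M2/2=51/8, d=(M3−M2)/(6·1)=-17/8, b=Δ2−h2·(2M2+M3)/6=-1/4
t_q=13/4 → seg 2, τ=1/4; S=-1+-1/4·τ+51/8·τ²+-17/8·τ³=-357/512

  seg 0: a=-5 b=103/8 c=0 d=-23/8
  seg 1: a=5 b=17/4 c=-69/8 d=5/2
  seg 2: a=-1 b=-1/4 c=51/8 d=-17/8
S(13/4) = -357/512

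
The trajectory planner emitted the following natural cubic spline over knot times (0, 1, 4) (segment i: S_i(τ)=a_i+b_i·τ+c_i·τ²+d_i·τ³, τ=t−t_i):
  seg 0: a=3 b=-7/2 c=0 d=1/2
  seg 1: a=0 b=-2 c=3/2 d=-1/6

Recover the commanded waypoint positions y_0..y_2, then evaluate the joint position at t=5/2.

y_0 = S_0(0) = a_0 = 3
y_1 = S_1(0) = a_1 = 0
y_2 = S_1(3) = 3
t_q=5/2 is in segment 1 (τ=3/2); S_1(τ)=-3/16

y_0=3 y_1=0 y_2=3
S(5/2) = -3/16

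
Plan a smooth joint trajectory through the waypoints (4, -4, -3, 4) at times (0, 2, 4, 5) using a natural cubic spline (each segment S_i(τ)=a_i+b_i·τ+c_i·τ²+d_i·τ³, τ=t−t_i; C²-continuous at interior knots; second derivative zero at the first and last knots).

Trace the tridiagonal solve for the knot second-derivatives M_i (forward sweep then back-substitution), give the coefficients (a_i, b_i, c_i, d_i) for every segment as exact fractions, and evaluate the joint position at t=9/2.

  seg 0: a=4 b=-51/11 c=0 d=7/44
  seg 1: a=-4 b=-30/11 c=21/22 d=29/88
  seg 2: a=-3 b=111/22 c=129/44 d=-43/44
S(9/2) = 47/352

Δ: Δ0=-4, Δ1=1/2, Δ2=7
row 1: diag=8, rhs=27; c'=1/4, d'=27/8
row 2: denom=6−2·1/4=11/2; d'=(39−2·27/8)/(11/2)=129/22
back: M2=129/22
back: M1=27/8−1/4·129/22=21/11
M: M0=0, M1=21/11, M2=129/22, M3=0
seg 0: a=4, c=M0/2=0, d=(M1−M0)/(6·2)=7/44, b=Δ0−h0·(2M0+M1)/6=-51/11
seg 1: a=-4, c=M1/2=21/22, d=(M2−M1)/(6·2)=29/88, b=Δ1−h1·(2M1+M2)/6=-30/11
seg 2: a=-3, c=M2/2=129/44, d=(M3−M2)/(6·1)=-43/44, b=Δ2−h2·(2M2+M3)/6=111/22
t_q=9/2 → seg 2, τ=1/2; S=-3+111/22·τ+129/44·τ²+-43/44·τ³=47/352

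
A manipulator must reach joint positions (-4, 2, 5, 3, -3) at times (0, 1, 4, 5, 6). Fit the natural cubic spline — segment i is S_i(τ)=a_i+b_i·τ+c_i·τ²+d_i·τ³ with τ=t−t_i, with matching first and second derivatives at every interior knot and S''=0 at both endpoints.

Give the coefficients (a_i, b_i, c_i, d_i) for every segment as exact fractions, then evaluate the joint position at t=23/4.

Δ: Δ0=6, Δ1=1, Δ2=-2, Δ3=-6
row 1: diag=8, rhs=-30; c'=3/8, d'=-15/4
row 2: denom=8−3·3/8=55/8; d'=(-18−3·-15/4)/(55/8)=-54/55
row 3: denom=4−1·8/55=212/55; d'=(-24−1·-54/55)/(212/55)=-633/106
back: M3=-633/106
back: M2=-54/55−8/55·-633/106=-6/53
back: M1=-15/4−3/8·-6/53=-393/106
M: M0=0, M1=-393/106, M2=-6/53, M3=-633/106, M4=0
seg 0: a=-4, c=M0/2=0, d=(M1−M0)/(6·1)=-131/212, b=Δ0−h0·(2M0+M1)/6=1403/212
seg 1: a=2, c=M1/2=-393/212, d=(M2−M1)/(6·3)=127/636, b=Δ1−h1·(2M1+M2)/6=505/106
seg 2: a=5, c=M2/2=-3/53, d=(M3−M2)/(6·1)=-207/212, b=Δ2−h2·(2M2+M3)/6=-205/212
seg 3: a=3, c=M3/2=-633/212, d=(M4−M3)/(6·1)=211/212, b=Δ3−h3·(2M3+M4)/6=-425/106
t_q=23/4 → seg 3, τ=3/4; S=3+-425/106·τ+-633/212·τ²+211/212·τ³=-17187/13568

  seg 0: a=-4 b=1403/212 c=0 d=-131/212
  seg 1: a=2 b=505/106 c=-393/212 d=127/636
  seg 2: a=5 b=-205/212 c=-3/53 d=-207/212
  seg 3: a=3 b=-425/106 c=-633/212 d=211/212
S(23/4) = -17187/13568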